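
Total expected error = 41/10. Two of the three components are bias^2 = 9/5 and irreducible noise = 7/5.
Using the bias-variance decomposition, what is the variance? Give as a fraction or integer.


Total error = bias^2 + variance + irreducible noise. So variance = 41/10 - 9/5 - 7/5 = 9/10.

9/10


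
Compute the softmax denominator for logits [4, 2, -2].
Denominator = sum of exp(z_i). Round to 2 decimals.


Denom = e^4=54.5982 + e^2=7.3891 + e^-2=0.1353. Sum = 62.1226, which rounds to 62.12.

62.12


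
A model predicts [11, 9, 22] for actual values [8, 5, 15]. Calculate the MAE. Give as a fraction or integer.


MAE = (1/3) * (|8-11|=3 + |5-9|=4 + |15-22|=7). Sum = 14. MAE = 14/3.

14/3


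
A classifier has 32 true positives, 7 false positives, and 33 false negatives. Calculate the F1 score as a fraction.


Precision = 32/39 = 32/39. Recall = 32/65 = 32/65. F1 = 2*P*R/(P+R) = 8/13.

8/13


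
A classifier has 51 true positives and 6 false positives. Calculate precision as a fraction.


Precision = TP / (TP + FP) = 51 / 57 = 17/19.

17/19


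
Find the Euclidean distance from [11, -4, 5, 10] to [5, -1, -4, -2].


d = sqrt(sum of squared differences). (11-5)^2=36, (-4--1)^2=9, (5--4)^2=81, (10--2)^2=144. Sum = 270.

sqrt(270)


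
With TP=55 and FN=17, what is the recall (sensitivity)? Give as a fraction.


Recall = TP / (TP + FN) = 55 / 72 = 55/72.

55/72


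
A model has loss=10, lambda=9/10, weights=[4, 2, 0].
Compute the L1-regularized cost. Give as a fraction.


L1 norm = sum(|w|) = 6. J = 10 + 9/10 * 6 = 77/5.

77/5


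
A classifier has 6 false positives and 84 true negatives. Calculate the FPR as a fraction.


FPR = FP / (FP + TN) = 6 / 90 = 1/15.

1/15


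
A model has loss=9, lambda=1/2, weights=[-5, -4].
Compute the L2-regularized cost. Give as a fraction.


L2 sq norm = sum(w^2) = 41. J = 9 + 1/2 * 41 = 59/2.

59/2


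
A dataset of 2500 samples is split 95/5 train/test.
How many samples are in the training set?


Test set = 2500 * 5% = 125. Training set = 2500 - 125 = 2375.

2375


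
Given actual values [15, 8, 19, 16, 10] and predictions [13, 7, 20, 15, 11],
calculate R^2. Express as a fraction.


Mean(y) = 68/5. SS_res = 8. SS_tot = 406/5. R^2 = 1 - 8/(406/5) = 183/203.

183/203


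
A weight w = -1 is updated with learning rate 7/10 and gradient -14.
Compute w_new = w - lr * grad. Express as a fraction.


w_new = -1 - 7/10 * -14 = -1 - -49/5 = 44/5.

44/5


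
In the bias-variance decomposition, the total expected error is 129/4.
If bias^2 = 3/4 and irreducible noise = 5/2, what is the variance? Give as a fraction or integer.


Total error = bias^2 + variance + irreducible noise. So variance = 129/4 - 3/4 - 5/2 = 29.

29


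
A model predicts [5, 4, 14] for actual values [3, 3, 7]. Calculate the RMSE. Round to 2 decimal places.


MSE = 18.0000. RMSE = sqrt(18.0000) = 4.24.

4.24


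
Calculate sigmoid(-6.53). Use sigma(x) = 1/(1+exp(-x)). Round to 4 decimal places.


sigma(-6.53) = 1/(1+e^(6.53)) = 1/(1+685.398211) = 1/686.398211 = 0.0015.

0.0015


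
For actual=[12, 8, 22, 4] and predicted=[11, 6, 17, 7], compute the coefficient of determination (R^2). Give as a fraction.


Mean(y) = 23/2. SS_res = 39. SS_tot = 179. R^2 = 1 - 39/(179) = 140/179.

140/179


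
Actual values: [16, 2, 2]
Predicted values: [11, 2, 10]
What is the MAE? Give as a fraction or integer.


MAE = (1/3) * (|16-11|=5 + |2-2|=0 + |2-10|=8). Sum = 13. MAE = 13/3.

13/3


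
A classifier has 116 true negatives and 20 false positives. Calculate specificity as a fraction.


Specificity = TN / (TN + FP) = 116 / 136 = 29/34.

29/34


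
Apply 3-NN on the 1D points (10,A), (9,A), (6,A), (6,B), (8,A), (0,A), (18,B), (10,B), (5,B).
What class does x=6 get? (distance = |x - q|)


Distances: |10-6|=4, |9-6|=3, |6-6|=0, |6-6|=0, |8-6|=2, |0-6|=6, |18-6|=12, |10-6|=4, |5-6|=1. 3 nearest: (6,A), (6,B), (5,B). Counts: {'A': 1, 'B': 2}. Majority class: B.

B


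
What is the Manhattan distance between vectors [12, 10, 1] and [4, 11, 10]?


d = sum of absolute differences: |12-4|=8 + |10-11|=1 + |1-10|=9 = 18.

18


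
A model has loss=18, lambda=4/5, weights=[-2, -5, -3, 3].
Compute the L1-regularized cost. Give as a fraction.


L1 norm = sum(|w|) = 13. J = 18 + 4/5 * 13 = 142/5.

142/5


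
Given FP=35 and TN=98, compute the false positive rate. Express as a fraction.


FPR = FP / (FP + TN) = 35 / 133 = 5/19.

5/19


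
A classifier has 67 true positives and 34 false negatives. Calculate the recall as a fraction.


Recall = TP / (TP + FN) = 67 / 101 = 67/101.

67/101


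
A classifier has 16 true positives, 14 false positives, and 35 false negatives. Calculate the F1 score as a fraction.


Precision = 16/30 = 8/15. Recall = 16/51 = 16/51. F1 = 2*P*R/(P+R) = 32/81.

32/81


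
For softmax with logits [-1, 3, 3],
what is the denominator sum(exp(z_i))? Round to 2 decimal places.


Denom = e^-1=0.3679 + e^3=20.0855 + e^3=20.0855. Sum = 40.5389, which rounds to 40.54.

40.54


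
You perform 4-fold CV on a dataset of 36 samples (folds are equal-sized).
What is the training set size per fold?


Each validation fold has 36/4 = 9 samples. Training set = 36 - 9 = 27.

27


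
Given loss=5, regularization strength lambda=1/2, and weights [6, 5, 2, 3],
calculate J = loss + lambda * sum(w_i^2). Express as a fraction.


L2 sq norm = sum(w^2) = 74. J = 5 + 1/2 * 74 = 42.

42


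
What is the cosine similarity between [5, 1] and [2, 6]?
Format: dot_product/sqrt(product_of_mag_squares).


dot = 16. |a|^2 = 26, |b|^2 = 40. cos = 16/sqrt(1040).

16/sqrt(1040)


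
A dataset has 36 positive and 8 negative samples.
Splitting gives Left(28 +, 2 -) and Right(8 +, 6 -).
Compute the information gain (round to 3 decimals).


H(parent) = 0.6840. H(left) = 0.3534, H(right) = 0.9852. Weighted = (30/44)*0.3534 + (14/44)*0.9852 = 0.5544. IG = 0.6840 - 0.5544 = 0.1296, which rounds to 0.130.

0.130


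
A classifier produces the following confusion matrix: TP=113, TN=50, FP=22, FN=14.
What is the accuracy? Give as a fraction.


Accuracy = (TP + TN) / (TP + TN + FP + FN) = (113 + 50) / 199 = 163/199.

163/199


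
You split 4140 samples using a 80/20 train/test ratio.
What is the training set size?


Test set = 4140 * 20% = 828. Training set = 4140 - 828 = 3312.

3312


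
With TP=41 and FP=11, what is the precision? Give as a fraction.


Precision = TP / (TP + FP) = 41 / 52 = 41/52.

41/52


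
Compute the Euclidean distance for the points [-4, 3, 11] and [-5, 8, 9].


d = sqrt(sum of squared differences). (-4--5)^2=1, (3-8)^2=25, (11-9)^2=4. Sum = 30.

sqrt(30)


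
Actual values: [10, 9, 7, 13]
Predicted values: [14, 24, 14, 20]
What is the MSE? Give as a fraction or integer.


MSE = (1/4) * ((10-14)^2=16 + (9-24)^2=225 + (7-14)^2=49 + (13-20)^2=49). Sum = 339. MSE = 339/4.

339/4


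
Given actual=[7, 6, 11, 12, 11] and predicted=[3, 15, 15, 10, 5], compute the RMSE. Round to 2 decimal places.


MSE = 30.6000. RMSE = sqrt(30.6000) = 5.53.

5.53


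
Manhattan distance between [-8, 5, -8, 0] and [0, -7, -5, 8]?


d = sum of absolute differences: |-8-0|=8 + |5--7|=12 + |-8--5|=3 + |0-8|=8 = 31.

31


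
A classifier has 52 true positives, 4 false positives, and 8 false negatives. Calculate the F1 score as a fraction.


Precision = 52/56 = 13/14. Recall = 52/60 = 13/15. F1 = 2*P*R/(P+R) = 26/29.

26/29


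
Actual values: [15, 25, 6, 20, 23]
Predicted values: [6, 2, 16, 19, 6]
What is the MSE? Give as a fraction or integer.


MSE = (1/5) * ((15-6)^2=81 + (25-2)^2=529 + (6-16)^2=100 + (20-19)^2=1 + (23-6)^2=289). Sum = 1000. MSE = 200.

200


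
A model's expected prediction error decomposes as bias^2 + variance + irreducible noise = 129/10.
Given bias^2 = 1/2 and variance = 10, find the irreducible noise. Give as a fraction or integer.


Total error = bias^2 + variance + irreducible noise. So irreducible noise = 129/10 - 1/2 - 10 = 12/5.

12/5


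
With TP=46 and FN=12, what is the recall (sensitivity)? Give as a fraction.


Recall = TP / (TP + FN) = 46 / 58 = 23/29.

23/29


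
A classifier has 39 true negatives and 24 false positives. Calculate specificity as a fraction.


Specificity = TN / (TN + FP) = 39 / 63 = 13/21.

13/21


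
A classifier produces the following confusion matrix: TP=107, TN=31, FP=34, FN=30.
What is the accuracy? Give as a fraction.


Accuracy = (TP + TN) / (TP + TN + FP + FN) = (107 + 31) / 202 = 69/101.

69/101


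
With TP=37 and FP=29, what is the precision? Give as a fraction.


Precision = TP / (TP + FP) = 37 / 66 = 37/66.

37/66


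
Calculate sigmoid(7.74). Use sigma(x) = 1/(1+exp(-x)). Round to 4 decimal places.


sigma(7.74) = 1/(1+e^(-7.74)) = 1/(1+0.000435) = 1/1.000435 = 0.9996.

0.9996


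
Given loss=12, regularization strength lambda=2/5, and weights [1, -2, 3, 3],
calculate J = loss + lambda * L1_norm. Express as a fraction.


L1 norm = sum(|w|) = 9. J = 12 + 2/5 * 9 = 78/5.

78/5


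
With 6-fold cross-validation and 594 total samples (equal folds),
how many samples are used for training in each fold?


Each validation fold has 594/6 = 99 samples. Training set = 594 - 99 = 495.

495


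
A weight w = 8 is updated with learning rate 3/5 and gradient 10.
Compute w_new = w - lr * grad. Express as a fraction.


w_new = 8 - 3/5 * 10 = 8 - 6 = 2.

2


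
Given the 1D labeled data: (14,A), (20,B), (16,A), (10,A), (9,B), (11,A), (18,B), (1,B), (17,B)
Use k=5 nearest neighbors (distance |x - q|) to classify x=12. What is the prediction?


Distances: |14-12|=2, |20-12|=8, |16-12|=4, |10-12|=2, |9-12|=3, |11-12|=1, |18-12|=6, |1-12|=11, |17-12|=5. 5 nearest: (11,A), (14,A), (10,A), (9,B), (16,A). Counts: {'A': 4, 'B': 1}. Majority class: A.

A


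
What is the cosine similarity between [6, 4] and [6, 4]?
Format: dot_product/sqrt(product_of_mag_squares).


dot = 52. |a|^2 = 52, |b|^2 = 52. cos = 52/sqrt(2704).

52/sqrt(2704)


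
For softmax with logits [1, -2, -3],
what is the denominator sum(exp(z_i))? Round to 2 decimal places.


Denom = e^1=2.7183 + e^-2=0.1353 + e^-3=0.0498. Sum = 2.9034, which rounds to 2.90.

2.90


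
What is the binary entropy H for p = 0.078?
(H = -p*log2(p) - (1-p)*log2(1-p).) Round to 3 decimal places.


H = -0.078*log2(0.078) - 0.922*log2(0.922) = 0.395.

0.395


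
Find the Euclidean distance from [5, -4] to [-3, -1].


d = sqrt(sum of squared differences). (5--3)^2=64, (-4--1)^2=9. Sum = 73.

sqrt(73)


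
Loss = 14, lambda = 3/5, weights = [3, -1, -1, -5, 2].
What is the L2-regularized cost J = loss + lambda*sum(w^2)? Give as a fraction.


L2 sq norm = sum(w^2) = 40. J = 14 + 3/5 * 40 = 38.

38


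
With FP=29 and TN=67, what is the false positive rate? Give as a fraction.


FPR = FP / (FP + TN) = 29 / 96 = 29/96.

29/96


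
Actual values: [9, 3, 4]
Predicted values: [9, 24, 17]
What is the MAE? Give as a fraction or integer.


MAE = (1/3) * (|9-9|=0 + |3-24|=21 + |4-17|=13). Sum = 34. MAE = 34/3.

34/3


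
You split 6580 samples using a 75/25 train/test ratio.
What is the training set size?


Test set = 6580 * 25% = 1645. Training set = 6580 - 1645 = 4935.

4935


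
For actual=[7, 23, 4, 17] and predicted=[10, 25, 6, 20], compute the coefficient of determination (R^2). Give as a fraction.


Mean(y) = 51/4. SS_res = 26. SS_tot = 931/4. R^2 = 1 - 26/(931/4) = 827/931.

827/931


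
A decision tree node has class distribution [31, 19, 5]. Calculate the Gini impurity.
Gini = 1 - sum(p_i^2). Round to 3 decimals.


Total = 55. Proportions: 31/55, 19/55, 5/55. sum(p_i^2) = 0.4453. Gini = 1 - 0.4453 = 0.5547, which rounds to 0.555.

0.555


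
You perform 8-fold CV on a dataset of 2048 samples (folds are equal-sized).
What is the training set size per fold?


Each validation fold has 2048/8 = 256 samples. Training set = 2048 - 256 = 1792.

1792


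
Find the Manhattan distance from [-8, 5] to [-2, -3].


d = sum of absolute differences: |-8--2|=6 + |5--3|=8 = 14.

14


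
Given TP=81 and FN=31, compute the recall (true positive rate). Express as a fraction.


Recall = TP / (TP + FN) = 81 / 112 = 81/112.

81/112


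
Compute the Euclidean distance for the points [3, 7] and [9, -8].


d = sqrt(sum of squared differences). (3-9)^2=36, (7--8)^2=225. Sum = 261.

sqrt(261)


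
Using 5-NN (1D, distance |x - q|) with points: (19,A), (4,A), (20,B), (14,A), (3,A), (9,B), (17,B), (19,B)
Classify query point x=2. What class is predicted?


Distances: |19-2|=17, |4-2|=2, |20-2|=18, |14-2|=12, |3-2|=1, |9-2|=7, |17-2|=15, |19-2|=17. 5 nearest: (3,A), (4,A), (9,B), (14,A), (17,B). Counts: {'A': 3, 'B': 2}. Majority class: A.

A


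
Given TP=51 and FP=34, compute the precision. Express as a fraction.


Precision = TP / (TP + FP) = 51 / 85 = 3/5.

3/5


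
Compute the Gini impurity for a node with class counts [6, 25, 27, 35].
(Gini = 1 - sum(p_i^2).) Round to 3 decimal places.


Total = 93. Proportions: 6/93, 25/93, 27/93, 35/93. sum(p_i^2) = 0.3023. Gini = 1 - 0.3023 = 0.6977, which rounds to 0.698.

0.698


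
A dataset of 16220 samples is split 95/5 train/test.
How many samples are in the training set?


Test set = 16220 * 5% = 811. Training set = 16220 - 811 = 15409.

15409


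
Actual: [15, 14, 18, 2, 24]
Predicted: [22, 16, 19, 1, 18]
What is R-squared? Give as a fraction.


Mean(y) = 73/5. SS_res = 91. SS_tot = 1296/5. R^2 = 1 - 91/(1296/5) = 841/1296.

841/1296


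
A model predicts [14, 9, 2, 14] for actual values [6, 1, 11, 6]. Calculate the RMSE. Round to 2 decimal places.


MSE = 68.2500. RMSE = sqrt(68.2500) = 8.26.

8.26


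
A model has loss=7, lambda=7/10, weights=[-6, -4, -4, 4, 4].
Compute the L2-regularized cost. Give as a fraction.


L2 sq norm = sum(w^2) = 100. J = 7 + 7/10 * 100 = 77.

77


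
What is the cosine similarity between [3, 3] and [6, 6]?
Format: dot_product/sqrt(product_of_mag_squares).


dot = 36. |a|^2 = 18, |b|^2 = 72. cos = 36/sqrt(1296).

36/sqrt(1296)


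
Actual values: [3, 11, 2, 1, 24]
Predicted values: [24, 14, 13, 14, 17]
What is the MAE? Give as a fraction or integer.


MAE = (1/5) * (|3-24|=21 + |11-14|=3 + |2-13|=11 + |1-14|=13 + |24-17|=7). Sum = 55. MAE = 11.

11


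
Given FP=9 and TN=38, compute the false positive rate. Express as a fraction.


FPR = FP / (FP + TN) = 9 / 47 = 9/47.

9/47


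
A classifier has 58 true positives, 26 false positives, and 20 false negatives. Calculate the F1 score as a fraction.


Precision = 58/84 = 29/42. Recall = 58/78 = 29/39. F1 = 2*P*R/(P+R) = 58/81.

58/81


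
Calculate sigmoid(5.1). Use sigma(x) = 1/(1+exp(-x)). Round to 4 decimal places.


sigma(5.1) = 1/(1+e^(-5.1)) = 1/(1+0.006097) = 1/1.006097 = 0.9939.

0.9939


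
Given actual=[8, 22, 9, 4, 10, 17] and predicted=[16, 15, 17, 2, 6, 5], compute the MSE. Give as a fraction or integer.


MSE = (1/6) * ((8-16)^2=64 + (22-15)^2=49 + (9-17)^2=64 + (4-2)^2=4 + (10-6)^2=16 + (17-5)^2=144). Sum = 341. MSE = 341/6.

341/6


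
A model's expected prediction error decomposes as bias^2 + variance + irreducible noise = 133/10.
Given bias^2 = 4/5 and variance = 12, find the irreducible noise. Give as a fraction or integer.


Total error = bias^2 + variance + irreducible noise. So irreducible noise = 133/10 - 4/5 - 12 = 1/2.

1/2


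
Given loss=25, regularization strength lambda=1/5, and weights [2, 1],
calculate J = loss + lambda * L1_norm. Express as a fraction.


L1 norm = sum(|w|) = 3. J = 25 + 1/5 * 3 = 128/5.

128/5


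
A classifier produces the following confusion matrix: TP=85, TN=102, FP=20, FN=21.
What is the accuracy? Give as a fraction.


Accuracy = (TP + TN) / (TP + TN + FP + FN) = (85 + 102) / 228 = 187/228.

187/228


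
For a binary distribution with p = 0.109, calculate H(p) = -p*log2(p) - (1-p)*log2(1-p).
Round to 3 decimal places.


H = -0.109*log2(0.109) - 0.891*log2(0.891) = 0.497.

0.497


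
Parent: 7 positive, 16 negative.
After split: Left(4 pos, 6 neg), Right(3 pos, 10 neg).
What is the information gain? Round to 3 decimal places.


H(parent) = 0.8865. H(left) = 0.9710, H(right) = 0.7793. Weighted = (10/23)*0.9710 + (13/23)*0.7793 = 0.8626. IG = 0.8865 - 0.8626 = 0.0239, which rounds to 0.024.

0.024


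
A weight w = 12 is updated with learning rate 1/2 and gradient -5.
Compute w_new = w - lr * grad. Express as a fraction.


w_new = 12 - 1/2 * -5 = 12 - -5/2 = 29/2.

29/2


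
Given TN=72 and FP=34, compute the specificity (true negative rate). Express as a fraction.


Specificity = TN / (TN + FP) = 72 / 106 = 36/53.

36/53


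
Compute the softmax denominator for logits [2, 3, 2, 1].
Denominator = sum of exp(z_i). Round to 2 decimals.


Denom = e^2=7.3891 + e^3=20.0855 + e^2=7.3891 + e^1=2.7183. Sum = 37.5820, which rounds to 37.58.

37.58


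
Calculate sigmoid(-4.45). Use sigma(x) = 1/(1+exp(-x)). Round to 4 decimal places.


sigma(-4.45) = 1/(1+e^(4.45)) = 1/(1+85.626944) = 1/86.626944 = 0.0115.

0.0115


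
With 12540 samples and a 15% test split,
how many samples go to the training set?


Test set = 12540 * 15% = 1881. Training set = 12540 - 1881 = 10659.

10659


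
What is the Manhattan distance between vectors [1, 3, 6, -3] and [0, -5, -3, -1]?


d = sum of absolute differences: |1-0|=1 + |3--5|=8 + |6--3|=9 + |-3--1|=2 = 20.

20


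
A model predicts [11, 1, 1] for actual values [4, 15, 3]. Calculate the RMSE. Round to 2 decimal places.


MSE = 83.0000. RMSE = sqrt(83.0000) = 9.11.

9.11


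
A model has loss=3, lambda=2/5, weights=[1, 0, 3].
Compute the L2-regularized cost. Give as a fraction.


L2 sq norm = sum(w^2) = 10. J = 3 + 2/5 * 10 = 7.

7


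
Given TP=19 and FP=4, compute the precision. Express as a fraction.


Precision = TP / (TP + FP) = 19 / 23 = 19/23.

19/23


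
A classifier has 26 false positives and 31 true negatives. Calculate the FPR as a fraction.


FPR = FP / (FP + TN) = 26 / 57 = 26/57.

26/57


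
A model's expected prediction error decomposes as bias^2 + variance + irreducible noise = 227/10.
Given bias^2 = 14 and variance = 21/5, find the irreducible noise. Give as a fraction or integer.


Total error = bias^2 + variance + irreducible noise. So irreducible noise = 227/10 - 14 - 21/5 = 9/2.

9/2


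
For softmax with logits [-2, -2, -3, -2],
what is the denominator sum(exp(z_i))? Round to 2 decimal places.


Denom = e^-2=0.1353 + e^-2=0.1353 + e^-3=0.0498 + e^-2=0.1353. Sum = 0.4557, which rounds to 0.46.

0.46


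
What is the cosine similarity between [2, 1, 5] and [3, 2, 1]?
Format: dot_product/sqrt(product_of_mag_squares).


dot = 13. |a|^2 = 30, |b|^2 = 14. cos = 13/sqrt(420).

13/sqrt(420)


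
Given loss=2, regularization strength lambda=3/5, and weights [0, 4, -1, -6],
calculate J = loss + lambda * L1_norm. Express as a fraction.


L1 norm = sum(|w|) = 11. J = 2 + 3/5 * 11 = 43/5.

43/5


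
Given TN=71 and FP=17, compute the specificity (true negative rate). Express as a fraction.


Specificity = TN / (TN + FP) = 71 / 88 = 71/88.

71/88


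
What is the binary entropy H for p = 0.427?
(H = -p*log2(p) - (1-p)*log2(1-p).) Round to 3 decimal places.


H = -0.427*log2(0.427) - 0.573*log2(0.573) = 0.985.

0.985


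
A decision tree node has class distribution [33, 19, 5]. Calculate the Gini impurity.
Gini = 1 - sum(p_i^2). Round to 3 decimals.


Total = 57. Proportions: 33/57, 19/57, 5/57. sum(p_i^2) = 0.4540. Gini = 1 - 0.4540 = 0.5460, which rounds to 0.546.

0.546


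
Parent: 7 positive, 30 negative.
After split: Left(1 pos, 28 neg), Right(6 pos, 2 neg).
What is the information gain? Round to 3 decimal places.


H(parent) = 0.6998. H(left) = 0.2164, H(right) = 0.8113. Weighted = (29/37)*0.2164 + (8/37)*0.8113 = 0.3450. IG = 0.6998 - 0.3450 = 0.3548, which rounds to 0.355.

0.355


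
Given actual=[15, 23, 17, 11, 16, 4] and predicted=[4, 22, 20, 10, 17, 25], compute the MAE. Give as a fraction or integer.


MAE = (1/6) * (|15-4|=11 + |23-22|=1 + |17-20|=3 + |11-10|=1 + |16-17|=1 + |4-25|=21). Sum = 38. MAE = 19/3.

19/3


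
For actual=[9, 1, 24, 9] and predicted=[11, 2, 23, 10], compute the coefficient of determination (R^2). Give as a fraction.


Mean(y) = 43/4. SS_res = 7. SS_tot = 1107/4. R^2 = 1 - 7/(1107/4) = 1079/1107.

1079/1107


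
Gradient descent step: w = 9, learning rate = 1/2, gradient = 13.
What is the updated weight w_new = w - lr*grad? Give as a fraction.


w_new = 9 - 1/2 * 13 = 9 - 13/2 = 5/2.

5/2


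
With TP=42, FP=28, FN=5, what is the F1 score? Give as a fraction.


Precision = 42/70 = 3/5. Recall = 42/47 = 42/47. F1 = 2*P*R/(P+R) = 28/39.

28/39


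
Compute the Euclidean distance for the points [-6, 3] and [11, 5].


d = sqrt(sum of squared differences). (-6-11)^2=289, (3-5)^2=4. Sum = 293.

sqrt(293)


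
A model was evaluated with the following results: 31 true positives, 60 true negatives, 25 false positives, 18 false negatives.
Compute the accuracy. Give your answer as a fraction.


Accuracy = (TP + TN) / (TP + TN + FP + FN) = (31 + 60) / 134 = 91/134.

91/134


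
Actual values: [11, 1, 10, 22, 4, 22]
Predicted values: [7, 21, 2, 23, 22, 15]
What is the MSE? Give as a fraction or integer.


MSE = (1/6) * ((11-7)^2=16 + (1-21)^2=400 + (10-2)^2=64 + (22-23)^2=1 + (4-22)^2=324 + (22-15)^2=49). Sum = 854. MSE = 427/3.

427/3


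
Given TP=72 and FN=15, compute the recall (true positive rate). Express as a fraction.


Recall = TP / (TP + FN) = 72 / 87 = 24/29.

24/29


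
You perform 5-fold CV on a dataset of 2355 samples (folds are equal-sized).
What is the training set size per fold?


Each validation fold has 2355/5 = 471 samples. Training set = 2355 - 471 = 1884.

1884


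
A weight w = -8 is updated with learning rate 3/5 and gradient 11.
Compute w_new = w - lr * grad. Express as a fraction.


w_new = -8 - 3/5 * 11 = -8 - 33/5 = -73/5.

-73/5


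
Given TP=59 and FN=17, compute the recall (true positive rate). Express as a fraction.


Recall = TP / (TP + FN) = 59 / 76 = 59/76.

59/76


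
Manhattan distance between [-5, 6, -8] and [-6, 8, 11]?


d = sum of absolute differences: |-5--6|=1 + |6-8|=2 + |-8-11|=19 = 22.

22


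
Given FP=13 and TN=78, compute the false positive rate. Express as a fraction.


FPR = FP / (FP + TN) = 13 / 91 = 1/7.

1/7


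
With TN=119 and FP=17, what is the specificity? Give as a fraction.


Specificity = TN / (TN + FP) = 119 / 136 = 7/8.

7/8


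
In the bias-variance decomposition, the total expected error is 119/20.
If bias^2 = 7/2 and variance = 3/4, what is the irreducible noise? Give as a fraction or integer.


Total error = bias^2 + variance + irreducible noise. So irreducible noise = 119/20 - 7/2 - 3/4 = 17/10.

17/10


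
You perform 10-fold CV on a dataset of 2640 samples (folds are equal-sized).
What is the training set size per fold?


Each validation fold has 2640/10 = 264 samples. Training set = 2640 - 264 = 2376.

2376


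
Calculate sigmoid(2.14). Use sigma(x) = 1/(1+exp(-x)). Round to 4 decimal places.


sigma(2.14) = 1/(1+e^(-2.14)) = 1/(1+0.117655) = 1/1.117655 = 0.8947.

0.8947


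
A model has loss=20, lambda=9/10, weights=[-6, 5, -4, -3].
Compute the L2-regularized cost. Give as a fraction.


L2 sq norm = sum(w^2) = 86. J = 20 + 9/10 * 86 = 487/5.

487/5


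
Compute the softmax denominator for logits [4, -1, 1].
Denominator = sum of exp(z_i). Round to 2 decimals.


Denom = e^4=54.5982 + e^-1=0.3679 + e^1=2.7183. Sum = 57.6844, which rounds to 57.68.

57.68


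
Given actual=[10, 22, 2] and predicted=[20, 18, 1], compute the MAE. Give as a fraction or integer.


MAE = (1/3) * (|10-20|=10 + |22-18|=4 + |2-1|=1). Sum = 15. MAE = 5.

5


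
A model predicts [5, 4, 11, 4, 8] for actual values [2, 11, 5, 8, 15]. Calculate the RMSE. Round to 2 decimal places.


MSE = 31.8000. RMSE = sqrt(31.8000) = 5.64.

5.64


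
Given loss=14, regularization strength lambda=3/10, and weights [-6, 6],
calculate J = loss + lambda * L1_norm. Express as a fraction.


L1 norm = sum(|w|) = 12. J = 14 + 3/10 * 12 = 88/5.

88/5


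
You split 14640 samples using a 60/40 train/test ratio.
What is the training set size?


Test set = 14640 * 40% = 5856. Training set = 14640 - 5856 = 8784.

8784


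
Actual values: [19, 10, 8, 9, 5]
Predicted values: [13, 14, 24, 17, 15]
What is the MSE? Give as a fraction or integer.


MSE = (1/5) * ((19-13)^2=36 + (10-14)^2=16 + (8-24)^2=256 + (9-17)^2=64 + (5-15)^2=100). Sum = 472. MSE = 472/5.

472/5


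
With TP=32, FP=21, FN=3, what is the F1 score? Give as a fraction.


Precision = 32/53 = 32/53. Recall = 32/35 = 32/35. F1 = 2*P*R/(P+R) = 8/11.

8/11


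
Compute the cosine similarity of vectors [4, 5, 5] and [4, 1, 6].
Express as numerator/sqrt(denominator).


dot = 51. |a|^2 = 66, |b|^2 = 53. cos = 51/sqrt(3498).

51/sqrt(3498)


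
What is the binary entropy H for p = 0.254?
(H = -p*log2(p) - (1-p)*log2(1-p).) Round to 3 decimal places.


H = -0.254*log2(0.254) - 0.746*log2(0.746) = 0.818.

0.818


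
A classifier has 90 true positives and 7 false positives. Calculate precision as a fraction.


Precision = TP / (TP + FP) = 90 / 97 = 90/97.

90/97


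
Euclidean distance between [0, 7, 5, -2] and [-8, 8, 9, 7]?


d = sqrt(sum of squared differences). (0--8)^2=64, (7-8)^2=1, (5-9)^2=16, (-2-7)^2=81. Sum = 162.

sqrt(162)


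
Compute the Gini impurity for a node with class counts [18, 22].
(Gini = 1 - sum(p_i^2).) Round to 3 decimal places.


Total = 40. Proportions: 18/40, 22/40. sum(p_i^2) = 0.5050. Gini = 1 - 0.5050 = 0.4950, which rounds to 0.495.

0.495


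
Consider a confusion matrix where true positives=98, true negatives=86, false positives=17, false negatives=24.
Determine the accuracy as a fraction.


Accuracy = (TP + TN) / (TP + TN + FP + FN) = (98 + 86) / 225 = 184/225.

184/225


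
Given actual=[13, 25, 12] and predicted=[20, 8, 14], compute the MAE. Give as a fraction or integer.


MAE = (1/3) * (|13-20|=7 + |25-8|=17 + |12-14|=2). Sum = 26. MAE = 26/3.

26/3


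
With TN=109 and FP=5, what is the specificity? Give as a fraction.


Specificity = TN / (TN + FP) = 109 / 114 = 109/114.

109/114


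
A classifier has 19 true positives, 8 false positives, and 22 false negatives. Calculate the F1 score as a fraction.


Precision = 19/27 = 19/27. Recall = 19/41 = 19/41. F1 = 2*P*R/(P+R) = 19/34.

19/34


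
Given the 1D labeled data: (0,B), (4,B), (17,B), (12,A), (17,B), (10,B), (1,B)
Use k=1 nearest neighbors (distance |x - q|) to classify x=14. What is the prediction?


Distances: |0-14|=14, |4-14|=10, |17-14|=3, |12-14|=2, |17-14|=3, |10-14|=4, |1-14|=13. 1 nearest: (12,A). Counts: {'A': 1}. Majority class: A.

A


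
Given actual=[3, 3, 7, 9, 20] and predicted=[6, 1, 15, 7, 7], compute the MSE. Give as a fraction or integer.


MSE = (1/5) * ((3-6)^2=9 + (3-1)^2=4 + (7-15)^2=64 + (9-7)^2=4 + (20-7)^2=169). Sum = 250. MSE = 50.

50


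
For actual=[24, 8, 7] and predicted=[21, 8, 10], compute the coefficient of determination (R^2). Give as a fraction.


Mean(y) = 13. SS_res = 18. SS_tot = 182. R^2 = 1 - 18/(182) = 82/91.

82/91


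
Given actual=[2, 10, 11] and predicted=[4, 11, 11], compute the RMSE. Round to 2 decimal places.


MSE = 1.6667. RMSE = sqrt(1.6667) = 1.29.

1.29


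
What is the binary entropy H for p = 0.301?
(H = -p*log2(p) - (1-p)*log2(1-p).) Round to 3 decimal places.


H = -0.301*log2(0.301) - 0.699*log2(0.699) = 0.883.

0.883


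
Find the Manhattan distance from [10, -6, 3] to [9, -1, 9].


d = sum of absolute differences: |10-9|=1 + |-6--1|=5 + |3-9|=6 = 12.

12


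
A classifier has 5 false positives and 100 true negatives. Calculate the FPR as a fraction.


FPR = FP / (FP + TN) = 5 / 105 = 1/21.

1/21


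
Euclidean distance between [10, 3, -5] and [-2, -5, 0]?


d = sqrt(sum of squared differences). (10--2)^2=144, (3--5)^2=64, (-5-0)^2=25. Sum = 233.

sqrt(233)


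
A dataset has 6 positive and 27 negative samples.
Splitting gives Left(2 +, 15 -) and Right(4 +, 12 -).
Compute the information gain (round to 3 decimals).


H(parent) = 0.6840. H(left) = 0.5226, H(right) = 0.8113. Weighted = (17/33)*0.5226 + (16/33)*0.8113 = 0.6626. IG = 0.6840 - 0.6626 = 0.0214, which rounds to 0.021.

0.021


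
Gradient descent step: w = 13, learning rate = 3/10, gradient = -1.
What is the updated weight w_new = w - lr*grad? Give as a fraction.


w_new = 13 - 3/10 * -1 = 13 - -3/10 = 133/10.

133/10


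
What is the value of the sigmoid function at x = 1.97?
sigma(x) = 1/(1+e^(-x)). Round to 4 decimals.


sigma(1.97) = 1/(1+e^(-1.97)) = 1/(1+0.139457) = 1/1.139457 = 0.8776.

0.8776


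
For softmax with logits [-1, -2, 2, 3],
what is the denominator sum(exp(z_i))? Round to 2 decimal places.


Denom = e^-1=0.3679 + e^-2=0.1353 + e^2=7.3891 + e^3=20.0855. Sum = 27.9778, which rounds to 27.98.

27.98


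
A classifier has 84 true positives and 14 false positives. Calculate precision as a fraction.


Precision = TP / (TP + FP) = 84 / 98 = 6/7.

6/7


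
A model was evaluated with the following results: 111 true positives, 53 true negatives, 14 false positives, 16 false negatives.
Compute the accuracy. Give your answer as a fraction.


Accuracy = (TP + TN) / (TP + TN + FP + FN) = (111 + 53) / 194 = 82/97.

82/97


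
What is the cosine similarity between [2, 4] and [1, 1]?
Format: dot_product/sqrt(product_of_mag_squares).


dot = 6. |a|^2 = 20, |b|^2 = 2. cos = 6/sqrt(40).

6/sqrt(40)


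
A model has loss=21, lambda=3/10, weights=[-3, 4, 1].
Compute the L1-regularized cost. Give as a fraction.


L1 norm = sum(|w|) = 8. J = 21 + 3/10 * 8 = 117/5.

117/5


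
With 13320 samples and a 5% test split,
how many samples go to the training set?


Test set = 13320 * 5% = 666. Training set = 13320 - 666 = 12654.

12654


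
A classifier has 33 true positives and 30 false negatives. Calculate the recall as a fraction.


Recall = TP / (TP + FN) = 33 / 63 = 11/21.

11/21


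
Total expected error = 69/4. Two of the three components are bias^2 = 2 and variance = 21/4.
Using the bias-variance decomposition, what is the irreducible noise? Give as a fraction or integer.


Total error = bias^2 + variance + irreducible noise. So irreducible noise = 69/4 - 2 - 21/4 = 10.

10


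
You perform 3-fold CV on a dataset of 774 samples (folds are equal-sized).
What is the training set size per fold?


Each validation fold has 774/3 = 258 samples. Training set = 774 - 258 = 516.

516


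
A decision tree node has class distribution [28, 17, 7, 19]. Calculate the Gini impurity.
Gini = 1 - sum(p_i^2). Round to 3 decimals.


Total = 71. Proportions: 28/71, 17/71, 7/71, 19/71. sum(p_i^2) = 0.2942. Gini = 1 - 0.2942 = 0.7058, which rounds to 0.706.

0.706


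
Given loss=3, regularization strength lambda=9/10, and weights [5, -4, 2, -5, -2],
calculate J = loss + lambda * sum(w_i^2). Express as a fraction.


L2 sq norm = sum(w^2) = 74. J = 3 + 9/10 * 74 = 348/5.

348/5


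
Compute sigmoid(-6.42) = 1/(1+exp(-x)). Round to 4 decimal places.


sigma(-6.42) = 1/(1+e^(6.42)) = 1/(1+614.003114) = 1/615.003114 = 0.0016.

0.0016


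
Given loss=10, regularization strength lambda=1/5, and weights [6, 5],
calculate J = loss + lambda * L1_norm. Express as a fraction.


L1 norm = sum(|w|) = 11. J = 10 + 1/5 * 11 = 61/5.

61/5


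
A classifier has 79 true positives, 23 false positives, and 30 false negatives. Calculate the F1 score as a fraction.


Precision = 79/102 = 79/102. Recall = 79/109 = 79/109. F1 = 2*P*R/(P+R) = 158/211.

158/211


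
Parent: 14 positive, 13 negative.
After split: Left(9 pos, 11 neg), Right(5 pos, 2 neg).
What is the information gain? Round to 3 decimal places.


H(parent) = 0.9990. H(left) = 0.9928, H(right) = 0.8631. Weighted = (20/27)*0.9928 + (7/27)*0.8631 = 0.9592. IG = 0.9990 - 0.9592 = 0.0398, which rounds to 0.040.

0.040


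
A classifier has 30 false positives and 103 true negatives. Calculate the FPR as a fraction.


FPR = FP / (FP + TN) = 30 / 133 = 30/133.

30/133


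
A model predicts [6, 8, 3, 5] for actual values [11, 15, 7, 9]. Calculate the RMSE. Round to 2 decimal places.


MSE = 26.5000. RMSE = sqrt(26.5000) = 5.15.

5.15


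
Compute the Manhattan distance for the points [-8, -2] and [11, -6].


d = sum of absolute differences: |-8-11|=19 + |-2--6|=4 = 23.

23


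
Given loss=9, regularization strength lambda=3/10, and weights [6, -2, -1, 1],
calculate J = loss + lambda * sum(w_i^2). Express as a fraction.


L2 sq norm = sum(w^2) = 42. J = 9 + 3/10 * 42 = 108/5.

108/5


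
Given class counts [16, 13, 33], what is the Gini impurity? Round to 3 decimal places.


Total = 62. Proportions: 16/62, 13/62, 33/62. sum(p_i^2) = 0.3939. Gini = 1 - 0.3939 = 0.6061, which rounds to 0.606.

0.606


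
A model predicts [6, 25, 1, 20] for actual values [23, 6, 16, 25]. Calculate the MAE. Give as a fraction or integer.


MAE = (1/4) * (|23-6|=17 + |6-25|=19 + |16-1|=15 + |25-20|=5). Sum = 56. MAE = 14.

14


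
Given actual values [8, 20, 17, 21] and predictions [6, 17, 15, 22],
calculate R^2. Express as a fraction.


Mean(y) = 33/2. SS_res = 18. SS_tot = 105. R^2 = 1 - 18/(105) = 29/35.

29/35


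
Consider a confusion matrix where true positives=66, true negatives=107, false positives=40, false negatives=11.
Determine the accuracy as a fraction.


Accuracy = (TP + TN) / (TP + TN + FP + FN) = (66 + 107) / 224 = 173/224.

173/224


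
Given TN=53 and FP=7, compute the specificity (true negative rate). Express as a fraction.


Specificity = TN / (TN + FP) = 53 / 60 = 53/60.

53/60


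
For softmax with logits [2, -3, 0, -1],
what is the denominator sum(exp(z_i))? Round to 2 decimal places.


Denom = e^2=7.3891 + e^-3=0.0498 + e^0=1.0000 + e^-1=0.3679. Sum = 8.8068, which rounds to 8.81.

8.81


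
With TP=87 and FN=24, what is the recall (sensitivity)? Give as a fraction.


Recall = TP / (TP + FN) = 87 / 111 = 29/37.

29/37


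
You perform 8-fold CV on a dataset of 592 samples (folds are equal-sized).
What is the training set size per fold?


Each validation fold has 592/8 = 74 samples. Training set = 592 - 74 = 518.

518


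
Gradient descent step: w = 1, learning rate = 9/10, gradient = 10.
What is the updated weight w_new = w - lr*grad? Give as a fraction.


w_new = 1 - 9/10 * 10 = 1 - 9 = -8.

-8


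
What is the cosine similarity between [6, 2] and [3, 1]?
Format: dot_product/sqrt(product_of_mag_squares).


dot = 20. |a|^2 = 40, |b|^2 = 10. cos = 20/sqrt(400).

20/sqrt(400)


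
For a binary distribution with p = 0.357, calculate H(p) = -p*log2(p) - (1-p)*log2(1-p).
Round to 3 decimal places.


H = -0.357*log2(0.357) - 0.643*log2(0.643) = 0.940.

0.940


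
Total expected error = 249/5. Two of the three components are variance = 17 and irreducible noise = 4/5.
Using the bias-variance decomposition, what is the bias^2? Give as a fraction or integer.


Total error = bias^2 + variance + irreducible noise. So bias^2 = 249/5 - 17 - 4/5 = 32.

32


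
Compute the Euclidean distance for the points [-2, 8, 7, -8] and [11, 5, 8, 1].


d = sqrt(sum of squared differences). (-2-11)^2=169, (8-5)^2=9, (7-8)^2=1, (-8-1)^2=81. Sum = 260.

sqrt(260)


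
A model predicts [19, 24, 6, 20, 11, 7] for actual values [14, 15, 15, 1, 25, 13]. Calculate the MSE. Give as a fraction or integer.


MSE = (1/6) * ((14-19)^2=25 + (15-24)^2=81 + (15-6)^2=81 + (1-20)^2=361 + (25-11)^2=196 + (13-7)^2=36). Sum = 780. MSE = 130.

130


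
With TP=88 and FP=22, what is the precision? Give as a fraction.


Precision = TP / (TP + FP) = 88 / 110 = 4/5.

4/5


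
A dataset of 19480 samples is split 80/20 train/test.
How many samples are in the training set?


Test set = 19480 * 20% = 3896. Training set = 19480 - 3896 = 15584.

15584


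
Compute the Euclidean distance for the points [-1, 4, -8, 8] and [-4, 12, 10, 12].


d = sqrt(sum of squared differences). (-1--4)^2=9, (4-12)^2=64, (-8-10)^2=324, (8-12)^2=16. Sum = 413.

sqrt(413)


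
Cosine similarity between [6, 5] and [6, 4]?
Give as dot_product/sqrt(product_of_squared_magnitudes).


dot = 56. |a|^2 = 61, |b|^2 = 52. cos = 56/sqrt(3172).

56/sqrt(3172)


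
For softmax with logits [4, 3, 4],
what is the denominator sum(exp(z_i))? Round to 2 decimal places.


Denom = e^4=54.5982 + e^3=20.0855 + e^4=54.5982. Sum = 129.2819, which rounds to 129.28.

129.28


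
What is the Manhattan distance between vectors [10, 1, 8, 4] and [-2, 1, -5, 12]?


d = sum of absolute differences: |10--2|=12 + |1-1|=0 + |8--5|=13 + |4-12|=8 = 33.

33


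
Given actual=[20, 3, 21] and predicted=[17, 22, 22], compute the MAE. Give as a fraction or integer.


MAE = (1/3) * (|20-17|=3 + |3-22|=19 + |21-22|=1). Sum = 23. MAE = 23/3.

23/3


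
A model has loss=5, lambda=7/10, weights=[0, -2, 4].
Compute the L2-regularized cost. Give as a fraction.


L2 sq norm = sum(w^2) = 20. J = 5 + 7/10 * 20 = 19.

19


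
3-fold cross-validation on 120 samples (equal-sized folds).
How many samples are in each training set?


Each validation fold has 120/3 = 40 samples. Training set = 120 - 40 = 80.

80


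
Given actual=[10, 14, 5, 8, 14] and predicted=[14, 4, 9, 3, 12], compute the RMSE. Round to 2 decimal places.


MSE = 32.2000. RMSE = sqrt(32.2000) = 5.67.

5.67


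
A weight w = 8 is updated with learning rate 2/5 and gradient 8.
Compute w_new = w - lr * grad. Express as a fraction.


w_new = 8 - 2/5 * 8 = 8 - 16/5 = 24/5.

24/5


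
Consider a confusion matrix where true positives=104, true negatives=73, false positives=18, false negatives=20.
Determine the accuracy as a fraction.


Accuracy = (TP + TN) / (TP + TN + FP + FN) = (104 + 73) / 215 = 177/215.

177/215


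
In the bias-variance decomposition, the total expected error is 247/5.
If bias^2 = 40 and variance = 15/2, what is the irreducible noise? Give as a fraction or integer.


Total error = bias^2 + variance + irreducible noise. So irreducible noise = 247/5 - 40 - 15/2 = 19/10.

19/10


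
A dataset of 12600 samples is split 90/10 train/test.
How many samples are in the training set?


Test set = 12600 * 10% = 1260. Training set = 12600 - 1260 = 11340.

11340


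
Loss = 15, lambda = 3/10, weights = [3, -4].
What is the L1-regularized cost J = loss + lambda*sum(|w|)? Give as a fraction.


L1 norm = sum(|w|) = 7. J = 15 + 3/10 * 7 = 171/10.

171/10


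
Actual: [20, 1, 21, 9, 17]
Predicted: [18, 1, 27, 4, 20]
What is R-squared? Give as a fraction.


Mean(y) = 68/5. SS_res = 74. SS_tot = 1436/5. R^2 = 1 - 74/(1436/5) = 533/718.

533/718


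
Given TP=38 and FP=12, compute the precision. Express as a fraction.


Precision = TP / (TP + FP) = 38 / 50 = 19/25.

19/25


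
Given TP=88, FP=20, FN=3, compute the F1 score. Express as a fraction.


Precision = 88/108 = 22/27. Recall = 88/91 = 88/91. F1 = 2*P*R/(P+R) = 176/199.

176/199


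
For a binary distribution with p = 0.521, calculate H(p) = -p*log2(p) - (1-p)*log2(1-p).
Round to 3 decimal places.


H = -0.521*log2(0.521) - 0.479*log2(0.479) = 0.999.

0.999


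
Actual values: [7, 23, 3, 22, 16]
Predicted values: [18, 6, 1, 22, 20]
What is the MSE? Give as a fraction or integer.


MSE = (1/5) * ((7-18)^2=121 + (23-6)^2=289 + (3-1)^2=4 + (22-22)^2=0 + (16-20)^2=16). Sum = 430. MSE = 86.

86
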